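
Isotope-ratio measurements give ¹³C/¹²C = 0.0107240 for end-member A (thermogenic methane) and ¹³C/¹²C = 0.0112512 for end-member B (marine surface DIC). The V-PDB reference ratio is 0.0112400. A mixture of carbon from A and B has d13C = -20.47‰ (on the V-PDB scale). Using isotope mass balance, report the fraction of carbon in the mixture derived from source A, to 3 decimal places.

0.458

δ_A = (0.0107240/0.0112400 − 1)×1000 = (0.954093 − 1)×1000 = -45.907‰
δ_B = (0.0112512/0.0112400 − 1)×1000 = (1.000996 − 1)×1000 = 0.996‰
f_A = (δ_mix − δ_B)/(δ_A − δ_B) = (-20.47 − (0.996))/(-45.907 − (0.996))
f_A = -21.466 / -46.904 = 0.4577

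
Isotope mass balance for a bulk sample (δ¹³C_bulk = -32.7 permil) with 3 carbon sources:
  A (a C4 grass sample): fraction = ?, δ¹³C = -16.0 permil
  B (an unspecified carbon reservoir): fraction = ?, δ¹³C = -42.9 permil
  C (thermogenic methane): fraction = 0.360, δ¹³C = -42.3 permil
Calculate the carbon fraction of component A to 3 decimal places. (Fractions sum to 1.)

Let f_A and f_B be the unknown fractions; fractions sum to 1 so f_A + f_B = 0.640.
Mass balance: Σ fᵢ·δᵢ = δ_bulk ⇒ f_A·(-16.0) + f_B·(-42.9) = -32.7 − (-15.228) = -17.472
Substitute f_B = 0.640 − f_A:
f_A·(-16.0 − -42.9) = -17.472 − 0.640×(-42.9) = 9.984
f_A = 9.984 / 26.9 = 0.3712

0.371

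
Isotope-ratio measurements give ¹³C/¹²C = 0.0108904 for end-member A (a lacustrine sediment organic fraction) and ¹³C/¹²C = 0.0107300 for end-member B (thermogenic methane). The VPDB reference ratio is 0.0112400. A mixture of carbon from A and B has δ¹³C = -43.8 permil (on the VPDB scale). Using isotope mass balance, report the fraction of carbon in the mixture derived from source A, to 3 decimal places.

δ_A = (0.0108904/0.0112400 − 1)×1000 = (0.968897 − 1)×1000 = -31.103 permil
δ_B = (0.0107300/0.0112400 − 1)×1000 = (0.954626 − 1)×1000 = -45.374 permil
f_A = (δ_mix − δ_B)/(δ_A − δ_B) = (-43.8 − (-45.374))/(-31.103 − (-45.374))
f_A = 1.574 / 14.270 = 0.1103

0.110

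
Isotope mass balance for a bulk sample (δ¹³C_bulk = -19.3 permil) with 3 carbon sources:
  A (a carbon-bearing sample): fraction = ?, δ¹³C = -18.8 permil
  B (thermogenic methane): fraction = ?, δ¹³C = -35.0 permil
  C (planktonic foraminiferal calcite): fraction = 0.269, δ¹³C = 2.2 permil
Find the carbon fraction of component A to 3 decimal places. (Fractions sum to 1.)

0.351

Let f_A and f_B be the unknown fractions; fractions sum to 1 so f_A + f_B = 0.731.
Mass balance: Σ fᵢ·δᵢ = δ_bulk ⇒ f_A·(-18.8) + f_B·(-35.0) = -19.3 − (0.592) = -19.892
Substitute f_B = 0.731 − f_A:
f_A·(-18.8 − -35.0) = -19.892 − 0.731×(-35.0) = 5.693
f_A = 5.693 / 16.2 = 0.3514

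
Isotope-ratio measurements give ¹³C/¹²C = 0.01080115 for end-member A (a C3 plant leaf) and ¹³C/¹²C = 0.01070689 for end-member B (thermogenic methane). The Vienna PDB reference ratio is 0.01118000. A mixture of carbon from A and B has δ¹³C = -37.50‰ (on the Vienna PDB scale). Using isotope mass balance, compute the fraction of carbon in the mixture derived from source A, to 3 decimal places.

δ_A = (0.01080115/0.01118000 − 1)×1000 = (0.966114 − 1)×1000 = -33.886‰
δ_B = (0.01070689/0.01118000 − 1)×1000 = (0.957682 − 1)×1000 = -42.318‰
f_A = (δ_mix − δ_B)/(δ_A − δ_B) = (-37.50 − (-42.318))/(-33.886 − (-42.318))
f_A = 4.818 / 8.431 = 0.5714

0.571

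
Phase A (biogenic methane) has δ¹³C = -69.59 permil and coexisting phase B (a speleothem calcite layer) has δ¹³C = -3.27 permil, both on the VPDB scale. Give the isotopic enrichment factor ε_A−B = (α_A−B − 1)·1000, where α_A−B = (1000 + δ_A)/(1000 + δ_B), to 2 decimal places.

α_A−B = (1000 + -69.59) / (1000 + -3.27) = 930.41 / 996.73 = 0.933462
ε_A−B = (0.933462 − 1) × 1000 = -66.538 permil
(The approximation ε ≈ δ_A − δ_B would give -66.32 permil.)

-66.54 permil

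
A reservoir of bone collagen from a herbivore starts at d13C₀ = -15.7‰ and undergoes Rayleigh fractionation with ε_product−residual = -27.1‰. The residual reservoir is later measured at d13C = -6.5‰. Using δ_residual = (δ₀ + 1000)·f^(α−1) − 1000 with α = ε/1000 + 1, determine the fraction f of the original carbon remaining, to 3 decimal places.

0.709

α − 1 = ε/1000 = -0.0271
(δ_res + 1000)/(δ₀ + 1000) = (-6.5 + 1000)/(-15.7 + 1000) = 993.5/984.3 = 1.009347
f = 1.009347^(1/-0.0271) = exp(ln(1.009347)/-0.0271) = exp(0.00930/-0.0271)
f = exp(-0.3433) = 0.7094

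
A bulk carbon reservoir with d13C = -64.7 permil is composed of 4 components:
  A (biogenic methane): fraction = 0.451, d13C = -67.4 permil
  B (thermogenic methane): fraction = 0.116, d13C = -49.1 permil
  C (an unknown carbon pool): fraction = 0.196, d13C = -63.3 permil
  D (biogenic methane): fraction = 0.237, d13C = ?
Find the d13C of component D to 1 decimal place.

Isotope mass balance: δ_bulk = Σ fᵢ·δᵢ.
-64.7 = 0.451×(-67.4) + 0.116×(-49.1) + 0.196×(-63.3) + 0.237×δ_D
0.237·δ_D = -64.7 − (-48.500) = -16.200
δ_D = -16.200 / 0.237 = -68.36 permil

-68.4 permil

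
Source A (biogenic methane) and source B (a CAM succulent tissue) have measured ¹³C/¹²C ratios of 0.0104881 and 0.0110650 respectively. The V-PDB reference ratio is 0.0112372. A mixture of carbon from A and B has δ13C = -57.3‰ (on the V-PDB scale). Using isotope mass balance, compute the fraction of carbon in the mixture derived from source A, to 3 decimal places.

0.818

δ_A = (0.0104881/0.0112372 − 1)×1000 = (0.933337 − 1)×1000 = -66.663‰
δ_B = (0.0110650/0.0112372 − 1)×1000 = (0.984676 − 1)×1000 = -15.324‰
f_A = (δ_mix − δ_B)/(δ_A − δ_B) = (-57.3 − (-15.324))/(-66.663 − (-15.324))
f_A = -41.976 / -51.338 = 0.8176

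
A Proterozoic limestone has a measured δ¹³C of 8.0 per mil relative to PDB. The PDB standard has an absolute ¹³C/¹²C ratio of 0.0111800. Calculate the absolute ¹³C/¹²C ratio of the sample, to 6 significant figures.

0.0112694

R_sample = R_standard × (δ¹³C/1000 + 1)
R_sample = 0.0111800 × (8.0/1000 + 1) = 0.0111800 × 1.008000
R_sample = 0.0112694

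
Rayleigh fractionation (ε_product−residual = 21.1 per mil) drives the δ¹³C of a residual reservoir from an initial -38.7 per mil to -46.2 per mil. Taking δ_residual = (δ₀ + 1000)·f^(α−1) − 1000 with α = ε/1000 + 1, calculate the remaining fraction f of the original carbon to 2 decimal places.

0.69

α − 1 = ε/1000 = 0.0211
(δ_res + 1000)/(δ₀ + 1000) = (-46.2 + 1000)/(-38.7 + 1000) = 953.8/961.3 = 0.992198
f = 0.992198^(1/0.0211) = exp(ln(0.992198)/0.0211) = exp(-0.00783/0.0211)
f = exp(-0.3712) = 0.6899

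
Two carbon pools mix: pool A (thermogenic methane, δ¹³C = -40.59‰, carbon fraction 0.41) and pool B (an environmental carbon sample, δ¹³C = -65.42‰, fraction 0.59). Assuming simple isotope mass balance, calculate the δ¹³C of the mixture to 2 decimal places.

-55.24‰

δ_mix = f_A·δ_A + f_B·δ_B
δ_mix = 0.41 × (-40.59) + 0.59 × (-65.42)
δ_mix = -16.642 + -38.598 = -55.240‰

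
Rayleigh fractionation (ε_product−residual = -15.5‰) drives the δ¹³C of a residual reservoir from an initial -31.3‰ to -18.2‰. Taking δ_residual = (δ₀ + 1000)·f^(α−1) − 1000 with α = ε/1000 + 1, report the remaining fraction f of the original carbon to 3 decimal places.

α − 1 = ε/1000 = -0.0155
(δ_res + 1000)/(δ₀ + 1000) = (-18.2 + 1000)/(-31.3 + 1000) = 981.8/968.7 = 1.013523
f = 1.013523^(1/-0.0155) = exp(ln(1.013523)/-0.0155) = exp(0.01343/-0.0155)
f = exp(-0.8666) = 0.4204

0.420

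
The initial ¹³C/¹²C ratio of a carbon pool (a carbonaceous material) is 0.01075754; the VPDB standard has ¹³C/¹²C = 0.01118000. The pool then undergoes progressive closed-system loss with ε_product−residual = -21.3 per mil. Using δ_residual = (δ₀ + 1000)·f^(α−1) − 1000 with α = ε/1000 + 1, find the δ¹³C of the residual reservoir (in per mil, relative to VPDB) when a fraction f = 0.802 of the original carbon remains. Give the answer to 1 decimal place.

-33.3 per mil

δ₀ = (0.01075754/0.01118000 − 1)×1000 = (0.962213 − 1)×1000 = -37.787 per mil
α − 1 = ε/1000 = -0.0213
f^(α−1) = 0.802^(-0.0213) = 1.004711
δ_res = (-37.787 + 1000) × 1.004711 − 1000 = 966.746 − 1000 = -33.25 per mil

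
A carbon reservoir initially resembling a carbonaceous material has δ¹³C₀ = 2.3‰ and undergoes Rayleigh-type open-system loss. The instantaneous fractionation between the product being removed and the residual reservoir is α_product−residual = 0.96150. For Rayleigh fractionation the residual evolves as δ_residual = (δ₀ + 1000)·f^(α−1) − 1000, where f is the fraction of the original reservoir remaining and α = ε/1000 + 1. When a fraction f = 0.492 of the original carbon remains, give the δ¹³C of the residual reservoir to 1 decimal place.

Rayleigh residual: δ_res = (δ₀ + 1000)·f^(α−1) − 1000
α − 1 = -0.03850
f^(α−1) = 0.492^(-0.03850) = 1.027683
δ_res = (2.3 + 1000) × 1.027683 − 1000 = 1030.047 − 1000 = 30.05‰

30.0‰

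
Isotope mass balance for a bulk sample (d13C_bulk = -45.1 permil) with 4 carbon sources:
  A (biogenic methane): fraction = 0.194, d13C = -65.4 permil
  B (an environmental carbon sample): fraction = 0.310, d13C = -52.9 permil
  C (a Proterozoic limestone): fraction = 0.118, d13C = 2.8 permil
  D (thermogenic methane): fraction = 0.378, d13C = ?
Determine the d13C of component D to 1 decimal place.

Isotope mass balance: δ_bulk = Σ fᵢ·δᵢ.
-45.1 = 0.194×(-65.4) + 0.310×(-52.9) + 0.118×(2.8) + 0.378×δ_D
0.378·δ_D = -45.1 − (-28.756) = -16.344
δ_D = -16.344 / 0.378 = -43.24 permil

-43.2 permil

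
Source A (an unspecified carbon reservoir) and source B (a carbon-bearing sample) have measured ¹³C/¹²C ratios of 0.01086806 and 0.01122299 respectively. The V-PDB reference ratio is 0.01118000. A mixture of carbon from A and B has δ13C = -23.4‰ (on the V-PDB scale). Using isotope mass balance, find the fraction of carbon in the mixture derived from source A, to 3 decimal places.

δ_A = (0.01086806/0.01118000 − 1)×1000 = (0.972098 − 1)×1000 = -27.902‰
δ_B = (0.01122299/0.01118000 − 1)×1000 = (1.003845 − 1)×1000 = 3.845‰
f_A = (δ_mix − δ_B)/(δ_A − δ_B) = (-23.4 − (3.845))/(-27.902 − (3.845))
f_A = -27.245 / -31.747 = 0.8582

0.858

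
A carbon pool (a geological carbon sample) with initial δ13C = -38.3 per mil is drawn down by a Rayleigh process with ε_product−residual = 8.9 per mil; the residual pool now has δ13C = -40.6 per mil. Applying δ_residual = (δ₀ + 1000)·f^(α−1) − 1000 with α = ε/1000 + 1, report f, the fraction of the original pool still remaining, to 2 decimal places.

0.76

α − 1 = ε/1000 = 0.0089
(δ_res + 1000)/(δ₀ + 1000) = (-40.6 + 1000)/(-38.3 + 1000) = 959.4/961.7 = 0.997608
f = 0.997608^(1/0.0089) = exp(ln(0.997608)/0.0089) = exp(-0.00239/0.0089)
f = exp(-0.2690) = 0.7641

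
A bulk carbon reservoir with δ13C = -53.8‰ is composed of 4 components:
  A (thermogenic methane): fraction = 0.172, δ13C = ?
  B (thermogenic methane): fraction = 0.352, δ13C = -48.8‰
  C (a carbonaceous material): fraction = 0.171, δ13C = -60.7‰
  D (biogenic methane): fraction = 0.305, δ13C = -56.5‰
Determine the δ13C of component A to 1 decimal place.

-52.4‰

Isotope mass balance: δ_bulk = Σ fᵢ·δᵢ.
-53.8 = 0.172×δ_A + 0.352×(-48.8) + 0.171×(-60.7) + 0.305×(-56.5)
0.172·δ_A = -53.8 − (-44.790) = -9.010
δ_A = -9.010 / 0.172 = -52.38‰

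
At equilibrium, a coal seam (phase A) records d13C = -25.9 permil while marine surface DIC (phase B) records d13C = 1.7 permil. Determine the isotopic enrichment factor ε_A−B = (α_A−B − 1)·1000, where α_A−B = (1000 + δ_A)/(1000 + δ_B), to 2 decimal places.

-27.55 permil

α_A−B = (1000 + -25.9) / (1000 + 1.7) = 974.1 / 1001.7 = 0.972447
ε_A−B = (0.972447 − 1) × 1000 = -27.553 permil
(The approximation ε ≈ δ_A − δ_B would give -27.6 permil.)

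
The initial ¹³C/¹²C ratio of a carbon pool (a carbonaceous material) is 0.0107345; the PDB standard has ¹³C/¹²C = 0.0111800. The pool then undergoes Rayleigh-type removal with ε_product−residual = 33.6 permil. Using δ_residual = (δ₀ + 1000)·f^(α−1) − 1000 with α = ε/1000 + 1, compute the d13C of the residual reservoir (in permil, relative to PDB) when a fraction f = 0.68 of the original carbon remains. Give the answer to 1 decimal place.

-52.2 permil

δ₀ = (0.0107345/0.0111800 − 1)×1000 = (0.960152 − 1)×1000 = -39.848 permil
α − 1 = ε/1000 = 0.0336
f^(α−1) = 0.68^(0.0336) = 0.987125
δ_res = (-39.848 + 1000) × 0.987125 − 1000 = 947.790 − 1000 = -52.21 permil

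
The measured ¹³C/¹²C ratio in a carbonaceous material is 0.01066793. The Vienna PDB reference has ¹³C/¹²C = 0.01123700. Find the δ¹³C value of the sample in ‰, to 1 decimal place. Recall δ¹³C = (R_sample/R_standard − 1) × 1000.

δ¹³C = (R_sample / R_standard − 1) × 1000
R_sample / R_standard = 0.01066793 / 0.01123700 = 0.949357
δ¹³C = (0.949357 − 1) × 1000 = -50.64‰

-50.6‰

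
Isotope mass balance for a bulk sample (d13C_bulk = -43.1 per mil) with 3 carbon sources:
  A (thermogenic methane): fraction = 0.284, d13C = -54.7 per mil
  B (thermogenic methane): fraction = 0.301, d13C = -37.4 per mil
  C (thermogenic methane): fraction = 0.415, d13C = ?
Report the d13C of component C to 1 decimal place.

Isotope mass balance: δ_bulk = Σ fᵢ·δᵢ.
-43.1 = 0.284×(-54.7) + 0.301×(-37.4) + 0.415×δ_C
0.415·δ_C = -43.1 − (-26.792) = -16.308
δ_C = -16.308 / 0.415 = -39.30 per mil

-39.3 per mil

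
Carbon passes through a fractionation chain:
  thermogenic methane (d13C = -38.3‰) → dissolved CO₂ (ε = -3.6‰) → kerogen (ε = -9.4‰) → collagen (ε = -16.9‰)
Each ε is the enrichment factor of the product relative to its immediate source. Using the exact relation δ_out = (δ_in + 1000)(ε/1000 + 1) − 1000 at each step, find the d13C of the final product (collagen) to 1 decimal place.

step 1: δ = (-38.30 + 1000)·(-3.6/1000 + 1) − 1000 = -41.76‰
step 2: δ = (-41.76 + 1000)·(-9.4/1000 + 1) − 1000 = -50.77‰
step 3: δ = (-50.77 + 1000)·(-16.9/1000 + 1) − 1000 = -66.81‰

-66.8‰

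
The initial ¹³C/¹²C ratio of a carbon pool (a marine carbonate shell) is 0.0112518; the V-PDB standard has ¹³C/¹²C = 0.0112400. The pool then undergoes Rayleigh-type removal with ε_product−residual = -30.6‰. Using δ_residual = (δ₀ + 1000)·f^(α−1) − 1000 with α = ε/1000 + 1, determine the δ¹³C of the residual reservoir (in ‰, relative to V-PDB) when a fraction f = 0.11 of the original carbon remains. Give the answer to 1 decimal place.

δ₀ = (0.0112518/0.0112400 − 1)×1000 = (1.001050 − 1)×1000 = 1.050‰
α − 1 = ε/1000 = -0.0306
f^(α−1) = 0.11^(-0.0306) = 1.069876
δ_res = (1.050 + 1000) × 1.069876 − 1000 = 1070.999 − 1000 = 71.00‰

71.0‰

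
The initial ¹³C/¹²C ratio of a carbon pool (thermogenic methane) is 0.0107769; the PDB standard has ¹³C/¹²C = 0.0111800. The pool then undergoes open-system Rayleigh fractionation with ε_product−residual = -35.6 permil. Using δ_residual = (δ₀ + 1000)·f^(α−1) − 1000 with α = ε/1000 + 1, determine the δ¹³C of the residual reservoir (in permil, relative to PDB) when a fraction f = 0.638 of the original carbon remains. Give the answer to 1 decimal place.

-20.5 permil

δ₀ = (0.0107769/0.0111800 − 1)×1000 = (0.963945 − 1)×1000 = -36.055 permil
α − 1 = ε/1000 = -0.0356
f^(α−1) = 0.638^(-0.0356) = 1.016128
δ_res = (-36.055 + 1000) × 1.016128 − 1000 = 979.491 − 1000 = -20.51 permil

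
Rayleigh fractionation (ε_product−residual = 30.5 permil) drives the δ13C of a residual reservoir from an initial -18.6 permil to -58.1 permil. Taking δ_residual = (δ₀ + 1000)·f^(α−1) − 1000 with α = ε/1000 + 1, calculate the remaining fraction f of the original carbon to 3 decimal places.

α − 1 = ε/1000 = 0.0305
(δ_res + 1000)/(δ₀ + 1000) = (-58.1 + 1000)/(-18.6 + 1000) = 941.9/981.4 = 0.959751
f = 0.959751^(1/0.0305) = exp(ln(0.959751)/0.0305) = exp(-0.04108/0.0305)
f = exp(-1.3469) = 0.2600

0.260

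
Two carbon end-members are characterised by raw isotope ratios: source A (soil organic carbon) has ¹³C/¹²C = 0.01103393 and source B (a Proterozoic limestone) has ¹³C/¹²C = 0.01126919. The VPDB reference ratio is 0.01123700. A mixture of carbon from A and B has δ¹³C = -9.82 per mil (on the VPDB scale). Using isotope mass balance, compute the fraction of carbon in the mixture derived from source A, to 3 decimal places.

0.606

δ_A = (0.01103393/0.01123700 − 1)×1000 = (0.981928 − 1)×1000 = -18.072 per mil
δ_B = (0.01126919/0.01123700 − 1)×1000 = (1.002865 − 1)×1000 = 2.865 per mil
f_A = (δ_mix − δ_B)/(δ_A − δ_B) = (-9.82 − (2.865))/(-18.072 − (2.865))
f_A = -12.685 / -20.936 = 0.6059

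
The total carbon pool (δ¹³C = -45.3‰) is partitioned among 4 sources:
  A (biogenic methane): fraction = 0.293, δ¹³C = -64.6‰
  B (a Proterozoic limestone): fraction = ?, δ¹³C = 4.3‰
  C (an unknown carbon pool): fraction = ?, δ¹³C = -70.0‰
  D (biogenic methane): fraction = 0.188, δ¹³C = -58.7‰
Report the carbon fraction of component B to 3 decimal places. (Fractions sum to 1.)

Let f_B and f_C be the unknown fractions; fractions sum to 1 so f_B + f_C = 0.519.
Mass balance: Σ fᵢ·δᵢ = δ_bulk ⇒ f_B·(4.3) + f_C·(-70.0) = -45.3 − (-29.963) = -15.337
Substitute f_C = 0.519 − f_B:
f_B·(4.3 − -70.0) = -15.337 − 0.519×(-70.0) = 20.993
f_B = 20.993 / 74.3 = 0.2825

0.283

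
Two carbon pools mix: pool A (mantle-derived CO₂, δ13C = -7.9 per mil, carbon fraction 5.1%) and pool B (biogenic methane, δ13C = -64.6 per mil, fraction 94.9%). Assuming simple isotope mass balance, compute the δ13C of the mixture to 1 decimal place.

δ_mix = f_A·δ_A + f_B·δ_B
δ_mix = 0.051 × (-7.9) + 0.949 × (-64.6)
δ_mix = -0.40 + -61.31 = -61.71 per mil

-61.7 per mil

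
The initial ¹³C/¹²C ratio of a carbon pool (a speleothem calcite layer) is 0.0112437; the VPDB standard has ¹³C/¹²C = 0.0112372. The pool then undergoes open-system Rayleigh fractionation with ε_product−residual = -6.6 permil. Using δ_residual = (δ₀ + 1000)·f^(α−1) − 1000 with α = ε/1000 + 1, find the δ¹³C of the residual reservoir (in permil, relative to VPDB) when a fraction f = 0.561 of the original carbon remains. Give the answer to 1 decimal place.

4.4 permil

δ₀ = (0.0112437/0.0112372 − 1)×1000 = (1.000578 − 1)×1000 = 0.578 permil
α − 1 = ε/1000 = -0.0066
f^(α−1) = 0.561^(-0.0066) = 1.003822
δ_res = (0.578 + 1000) × 1.003822 − 1000 = 1004.403 − 1000 = 4.40 permil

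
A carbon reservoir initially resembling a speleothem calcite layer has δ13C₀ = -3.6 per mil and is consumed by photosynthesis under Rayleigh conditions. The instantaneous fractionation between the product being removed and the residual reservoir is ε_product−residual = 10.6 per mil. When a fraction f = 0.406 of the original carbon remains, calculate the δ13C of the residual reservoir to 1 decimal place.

-13.1 per mil

Rayleigh residual: δ_res = (δ₀ + 1000)·f^(α−1) − 1000
α = ε/1000 + 1 = 1.01060, so α − 1 = 0.01060
f^(α−1) = 0.406^(0.01060) = 0.990491
δ_res = (-3.6 + 1000) × 0.990491 − 1000 = 986.925 − 1000 = -13.08 per mil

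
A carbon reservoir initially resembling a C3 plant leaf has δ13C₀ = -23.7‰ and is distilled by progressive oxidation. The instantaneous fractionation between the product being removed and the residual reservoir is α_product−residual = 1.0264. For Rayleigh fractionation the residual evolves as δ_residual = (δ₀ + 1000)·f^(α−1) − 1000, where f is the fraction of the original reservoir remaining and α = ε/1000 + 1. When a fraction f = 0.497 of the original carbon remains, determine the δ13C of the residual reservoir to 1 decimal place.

Rayleigh residual: δ_res = (δ₀ + 1000)·f^(α−1) − 1000
α − 1 = 0.02640
f^(α−1) = 0.497^(0.02640) = 0.981711
δ_res = (-23.7 + 1000) × 0.981711 − 1000 = 958.445 − 1000 = -41.56‰

-41.6‰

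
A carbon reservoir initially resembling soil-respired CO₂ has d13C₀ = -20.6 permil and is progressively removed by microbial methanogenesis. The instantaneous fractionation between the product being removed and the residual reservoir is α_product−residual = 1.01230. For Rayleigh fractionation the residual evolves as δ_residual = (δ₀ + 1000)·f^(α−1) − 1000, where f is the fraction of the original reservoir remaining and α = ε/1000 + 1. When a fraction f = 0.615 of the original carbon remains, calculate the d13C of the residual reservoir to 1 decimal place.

Rayleigh residual: δ_res = (δ₀ + 1000)·f^(α−1) − 1000
α − 1 = 0.01230
f^(α−1) = 0.615^(0.01230) = 0.994038
δ_res = (-20.6 + 1000) × 0.994038 − 1000 = 973.561 − 1000 = -26.44 permil

-26.4 permil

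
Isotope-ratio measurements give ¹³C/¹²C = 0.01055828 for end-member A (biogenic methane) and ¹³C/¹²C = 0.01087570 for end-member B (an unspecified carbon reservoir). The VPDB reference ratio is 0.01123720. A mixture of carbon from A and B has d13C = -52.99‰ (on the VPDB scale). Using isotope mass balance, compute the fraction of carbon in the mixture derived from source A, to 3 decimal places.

δ_A = (0.01055828/0.01123720 − 1)×1000 = (0.939583 − 1)×1000 = -60.417‰
δ_B = (0.01087570/0.01123720 − 1)×1000 = (0.967830 − 1)×1000 = -32.170‰
f_A = (δ_mix − δ_B)/(δ_A − δ_B) = (-52.99 − (-32.170))/(-60.417 − (-32.170))
f_A = -20.820 / -28.247 = 0.7371

0.737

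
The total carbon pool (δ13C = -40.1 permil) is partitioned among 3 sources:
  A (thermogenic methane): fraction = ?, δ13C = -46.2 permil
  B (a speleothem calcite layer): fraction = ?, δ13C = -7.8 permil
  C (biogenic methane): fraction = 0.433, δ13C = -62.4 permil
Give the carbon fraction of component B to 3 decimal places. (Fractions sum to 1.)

0.342

Let f_B and f_A be the unknown fractions; fractions sum to 1 so f_B + f_A = 0.567.
Mass balance: Σ fᵢ·δᵢ = δ_bulk ⇒ f_B·(-7.8) + f_A·(-46.2) = -40.1 − (-27.019) = -13.081
Substitute f_A = 0.567 − f_B:
f_B·(-7.8 − -46.2) = -13.081 − 0.567×(-46.2) = 13.115
f_B = 13.115 / 38.4 = 0.3415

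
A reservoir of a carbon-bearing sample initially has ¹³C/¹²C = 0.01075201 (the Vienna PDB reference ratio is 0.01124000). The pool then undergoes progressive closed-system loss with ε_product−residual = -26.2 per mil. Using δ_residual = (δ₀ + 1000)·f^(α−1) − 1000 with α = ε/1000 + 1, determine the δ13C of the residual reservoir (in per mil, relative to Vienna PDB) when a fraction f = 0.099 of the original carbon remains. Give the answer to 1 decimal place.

16.3 per mil

δ₀ = (0.01075201/0.01124000 − 1)×1000 = (0.956585 − 1)×1000 = -43.415 per mil
α − 1 = ε/1000 = -0.0262
f^(α−1) = 0.099^(-0.0262) = 1.062464
δ_res = (-43.415 + 1000) × 1.062464 − 1000 = 1016.337 − 1000 = 16.34 per mil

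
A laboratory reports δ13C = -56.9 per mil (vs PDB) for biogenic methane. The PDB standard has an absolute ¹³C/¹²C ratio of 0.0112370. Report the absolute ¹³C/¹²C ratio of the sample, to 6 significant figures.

0.0105976

R_sample = R_standard × (δ13C/1000 + 1)
R_sample = 0.0112370 × (-56.9/1000 + 1) = 0.0112370 × 0.943100
R_sample = 0.0105976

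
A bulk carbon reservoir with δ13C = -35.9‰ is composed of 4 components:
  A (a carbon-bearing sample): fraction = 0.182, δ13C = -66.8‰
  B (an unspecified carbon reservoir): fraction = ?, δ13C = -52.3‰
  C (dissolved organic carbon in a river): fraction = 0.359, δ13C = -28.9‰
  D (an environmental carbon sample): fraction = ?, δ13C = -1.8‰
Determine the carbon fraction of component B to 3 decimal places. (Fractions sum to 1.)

Let f_B and f_D be the unknown fractions; fractions sum to 1 so f_B + f_D = 0.459.
Mass balance: Σ fᵢ·δᵢ = δ_bulk ⇒ f_B·(-52.3) + f_D·(-1.8) = -35.9 − (-22.533) = -13.367
Substitute f_D = 0.459 − f_B:
f_B·(-52.3 − -1.8) = -13.367 − 0.459×(-1.8) = -12.541
f_B = -12.541 / -50.5 = 0.2483

0.248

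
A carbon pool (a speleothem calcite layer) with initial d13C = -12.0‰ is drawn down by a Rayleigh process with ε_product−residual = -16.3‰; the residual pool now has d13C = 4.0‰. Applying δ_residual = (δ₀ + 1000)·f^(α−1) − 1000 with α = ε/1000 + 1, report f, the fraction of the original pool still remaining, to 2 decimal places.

0.37

α − 1 = ε/1000 = -0.0163
(δ_res + 1000)/(δ₀ + 1000) = (4.0 + 1000)/(-12.0 + 1000) = 1004.0/988.0 = 1.016194
f = 1.016194^(1/-0.0163) = exp(ln(1.016194)/-0.0163) = exp(0.01606/-0.0163)
f = exp(-0.9856) = 0.3732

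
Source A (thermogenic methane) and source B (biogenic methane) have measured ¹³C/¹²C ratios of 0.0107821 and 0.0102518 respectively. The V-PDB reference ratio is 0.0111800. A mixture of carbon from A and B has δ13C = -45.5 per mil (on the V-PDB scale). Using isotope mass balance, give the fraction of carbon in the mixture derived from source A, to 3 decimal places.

0.791

δ_A = (0.0107821/0.0111800 − 1)×1000 = (0.964410 − 1)×1000 = -35.590 per mil
δ_B = (0.0102518/0.0111800 − 1)×1000 = (0.916977 − 1)×1000 = -83.023 per mil
f_A = (δ_mix − δ_B)/(δ_A − δ_B) = (-45.5 − (-83.023))/(-35.590 − (-83.023))
f_A = 37.523 / 47.433 = 0.7911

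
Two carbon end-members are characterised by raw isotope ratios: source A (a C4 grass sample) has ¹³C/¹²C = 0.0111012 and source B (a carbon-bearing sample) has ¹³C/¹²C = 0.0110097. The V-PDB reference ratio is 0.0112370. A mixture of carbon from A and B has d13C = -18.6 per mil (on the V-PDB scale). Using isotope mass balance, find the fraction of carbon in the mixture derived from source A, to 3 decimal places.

0.200

δ_A = (0.0111012/0.0112370 − 1)×1000 = (0.987915 − 1)×1000 = -12.085 per mil
δ_B = (0.0110097/0.0112370 − 1)×1000 = (0.979772 − 1)×1000 = -20.228 per mil
f_A = (δ_mix − δ_B)/(δ_A − δ_B) = (-18.6 − (-20.228))/(-12.085 − (-20.228))
f_A = 1.628 / 8.143 = 0.1999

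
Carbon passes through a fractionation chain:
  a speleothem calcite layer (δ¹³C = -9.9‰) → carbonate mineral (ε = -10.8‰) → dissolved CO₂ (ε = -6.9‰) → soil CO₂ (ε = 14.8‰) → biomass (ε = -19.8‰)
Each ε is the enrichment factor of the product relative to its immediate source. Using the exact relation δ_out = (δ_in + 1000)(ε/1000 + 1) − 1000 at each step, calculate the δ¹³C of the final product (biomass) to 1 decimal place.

-32.5‰

step 1: δ = (-9.90 + 1000)·(-10.8/1000 + 1) − 1000 = -20.59‰
step 2: δ = (-20.59 + 1000)·(-6.9/1000 + 1) − 1000 = -27.35‰
step 3: δ = (-27.35 + 1000)·(14.8/1000 + 1) − 1000 = -12.96‰
step 4: δ = (-12.96 + 1000)·(-19.8/1000 + 1) − 1000 = -32.50‰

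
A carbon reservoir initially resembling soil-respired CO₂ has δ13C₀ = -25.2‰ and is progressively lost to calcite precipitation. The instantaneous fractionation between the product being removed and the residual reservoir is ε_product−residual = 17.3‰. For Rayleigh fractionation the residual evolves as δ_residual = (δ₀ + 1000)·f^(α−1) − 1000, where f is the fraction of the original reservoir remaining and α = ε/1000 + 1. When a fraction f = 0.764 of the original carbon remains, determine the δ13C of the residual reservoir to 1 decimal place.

-29.7‰

Rayleigh residual: δ_res = (δ₀ + 1000)·f^(α−1) − 1000
α = ε/1000 + 1 = 1.01730, so α − 1 = 0.01730
f^(α−1) = 0.764^(0.01730) = 0.995354
δ_res = (-25.2 + 1000) × 0.995354 − 1000 = 970.271 − 1000 = -29.73‰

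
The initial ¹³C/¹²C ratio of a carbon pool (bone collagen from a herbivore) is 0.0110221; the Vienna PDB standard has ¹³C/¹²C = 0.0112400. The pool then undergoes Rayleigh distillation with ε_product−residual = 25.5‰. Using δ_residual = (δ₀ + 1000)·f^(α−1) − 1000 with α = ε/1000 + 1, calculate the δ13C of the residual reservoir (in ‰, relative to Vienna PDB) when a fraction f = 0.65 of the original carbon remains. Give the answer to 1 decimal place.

-30.1‰

δ₀ = (0.0110221/0.0112400 − 1)×1000 = (0.980614 − 1)×1000 = -19.386‰
α − 1 = ε/1000 = 0.0255
f^(α−1) = 0.65^(0.0255) = 0.989075
δ_res = (-19.386 + 1000) × 0.989075 − 1000 = 969.901 − 1000 = -30.10‰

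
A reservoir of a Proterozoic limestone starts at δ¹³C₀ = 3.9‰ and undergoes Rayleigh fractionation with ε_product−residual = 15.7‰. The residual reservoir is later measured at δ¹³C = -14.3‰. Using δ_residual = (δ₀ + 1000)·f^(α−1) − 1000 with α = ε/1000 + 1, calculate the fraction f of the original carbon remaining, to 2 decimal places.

α − 1 = ε/1000 = 0.0157
(δ_res + 1000)/(δ₀ + 1000) = (-14.3 + 1000)/(3.9 + 1000) = 985.7/1003.9 = 0.981871
f = 0.981871^(1/0.0157) = exp(ln(0.981871)/0.0157) = exp(-0.01830/0.0157)
f = exp(-1.1653) = 0.3118

0.31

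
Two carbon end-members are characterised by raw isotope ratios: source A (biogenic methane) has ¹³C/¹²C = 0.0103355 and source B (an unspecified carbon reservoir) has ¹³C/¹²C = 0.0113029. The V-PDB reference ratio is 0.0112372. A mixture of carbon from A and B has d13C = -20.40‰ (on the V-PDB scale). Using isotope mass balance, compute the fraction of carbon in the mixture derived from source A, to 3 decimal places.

0.305

δ_A = (0.0103355/0.0112372 − 1)×1000 = (0.919758 − 1)×1000 = -80.242‰
δ_B = (0.0113029/0.0112372 − 1)×1000 = (1.005847 − 1)×1000 = 5.847‰
f_A = (δ_mix − δ_B)/(δ_A − δ_B) = (-20.40 − (5.847))/(-80.242 − (5.847))
f_A = -26.247 / -86.089 = 0.3049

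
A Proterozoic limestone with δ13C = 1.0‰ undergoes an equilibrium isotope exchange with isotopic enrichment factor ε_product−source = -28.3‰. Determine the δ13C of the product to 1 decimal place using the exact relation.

To first order, δ_product ≈ δ_source + ε = -27.3‰.
Exactly, δ_product = (δ_source + 1000)·(ε/1000 + 1) − 1000.
δ_product = (1.0 + 1000) × (-28.3/1000 + 1) − 1000
δ_product = -27.33‰

-27.3‰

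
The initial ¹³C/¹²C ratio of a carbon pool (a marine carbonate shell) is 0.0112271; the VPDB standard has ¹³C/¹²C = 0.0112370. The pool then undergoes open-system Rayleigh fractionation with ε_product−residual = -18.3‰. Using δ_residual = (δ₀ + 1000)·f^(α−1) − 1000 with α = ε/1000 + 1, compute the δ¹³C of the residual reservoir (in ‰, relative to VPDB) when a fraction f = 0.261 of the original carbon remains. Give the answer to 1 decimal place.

δ₀ = (0.0112271/0.0112370 − 1)×1000 = (0.999119 − 1)×1000 = -0.881‰
α − 1 = ε/1000 = -0.0183
f^(α−1) = 0.261^(-0.0183) = 1.024886
δ_res = (-0.881 + 1000) × 1.024886 − 1000 = 1023.983 − 1000 = 23.98‰

24.0‰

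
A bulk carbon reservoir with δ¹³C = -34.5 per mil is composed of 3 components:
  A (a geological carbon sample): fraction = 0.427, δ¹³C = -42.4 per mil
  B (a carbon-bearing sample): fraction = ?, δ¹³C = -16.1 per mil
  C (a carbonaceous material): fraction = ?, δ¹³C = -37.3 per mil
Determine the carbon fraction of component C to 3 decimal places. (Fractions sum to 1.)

Let f_C and f_B be the unknown fractions; fractions sum to 1 so f_C + f_B = 0.573.
Mass balance: Σ fᵢ·δᵢ = δ_bulk ⇒ f_C·(-37.3) + f_B·(-16.1) = -34.5 − (-18.105) = -16.395
Substitute f_B = 0.573 − f_C:
f_C·(-37.3 − -16.1) = -16.395 − 0.573×(-16.1) = -7.170
f_C = -7.170 / -21.2 = 0.3382

0.338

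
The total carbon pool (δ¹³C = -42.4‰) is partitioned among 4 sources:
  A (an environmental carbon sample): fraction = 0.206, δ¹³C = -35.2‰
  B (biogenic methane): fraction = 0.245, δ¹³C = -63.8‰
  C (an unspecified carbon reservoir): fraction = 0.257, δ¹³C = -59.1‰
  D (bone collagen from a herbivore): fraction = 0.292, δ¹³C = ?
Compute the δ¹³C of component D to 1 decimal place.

Isotope mass balance: δ_bulk = Σ fᵢ·δᵢ.
-42.4 = 0.206×(-35.2) + 0.245×(-63.8) + 0.257×(-59.1) + 0.292×δ_D
0.292·δ_D = -42.4 − (-38.071) = -4.329
δ_D = -4.329 / 0.292 = -14.83‰

-14.8‰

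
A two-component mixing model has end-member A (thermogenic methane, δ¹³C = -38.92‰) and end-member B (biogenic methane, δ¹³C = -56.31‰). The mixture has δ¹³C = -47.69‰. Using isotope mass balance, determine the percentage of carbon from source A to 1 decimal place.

49.6%

δ_mix = f_A·δ_A + (1 − f_A)·δ_B  ⇒  f_A = (δ_mix − δ_B)/(δ_A − δ_B)
f_A = (-47.69 − (-56.31)) / (-38.92 − (-56.31))
f_A = 8.62 / 17.39 = 0.4957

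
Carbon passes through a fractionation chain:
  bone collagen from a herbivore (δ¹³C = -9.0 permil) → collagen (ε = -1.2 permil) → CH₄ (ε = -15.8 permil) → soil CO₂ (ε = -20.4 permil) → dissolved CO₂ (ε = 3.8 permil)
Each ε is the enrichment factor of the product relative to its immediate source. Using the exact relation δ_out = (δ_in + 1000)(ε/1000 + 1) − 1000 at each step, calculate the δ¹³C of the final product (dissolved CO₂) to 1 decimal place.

-42.1 permil

step 1: δ = (-9.00 + 1000)·(-1.2/1000 + 1) − 1000 = -10.19 permil
step 2: δ = (-10.19 + 1000)·(-15.8/1000 + 1) − 1000 = -25.83 permil
step 3: δ = (-25.83 + 1000)·(-20.4/1000 + 1) − 1000 = -45.70 permil
step 4: δ = (-45.70 + 1000)·(3.8/1000 + 1) − 1000 = -42.07 permil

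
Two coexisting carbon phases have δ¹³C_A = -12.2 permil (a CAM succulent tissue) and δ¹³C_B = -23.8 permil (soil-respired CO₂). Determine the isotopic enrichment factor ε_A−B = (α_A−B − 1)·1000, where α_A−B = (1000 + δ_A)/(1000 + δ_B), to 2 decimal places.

11.88 permil

α_A−B = (1000 + -12.2) / (1000 + -23.8) = 987.8 / 976.2 = 1.011883
ε_A−B = (1.011883 − 1) × 1000 = 11.883 permil
(The approximation ε ≈ δ_A − δ_B would give 11.6 permil.)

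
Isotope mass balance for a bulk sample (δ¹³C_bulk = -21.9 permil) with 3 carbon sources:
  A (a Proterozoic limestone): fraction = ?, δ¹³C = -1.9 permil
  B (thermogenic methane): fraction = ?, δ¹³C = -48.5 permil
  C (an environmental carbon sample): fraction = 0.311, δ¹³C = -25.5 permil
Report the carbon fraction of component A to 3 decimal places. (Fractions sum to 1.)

Let f_A and f_B be the unknown fractions; fractions sum to 1 so f_A + f_B = 0.689.
Mass balance: Σ fᵢ·δᵢ = δ_bulk ⇒ f_A·(-1.9) + f_B·(-48.5) = -21.9 − (-7.931) = -13.969
Substitute f_B = 0.689 − f_A:
f_A·(-1.9 − -48.5) = -13.969 − 0.689×(-48.5) = 19.447
f_A = 19.447 / 46.6 = 0.4173

0.417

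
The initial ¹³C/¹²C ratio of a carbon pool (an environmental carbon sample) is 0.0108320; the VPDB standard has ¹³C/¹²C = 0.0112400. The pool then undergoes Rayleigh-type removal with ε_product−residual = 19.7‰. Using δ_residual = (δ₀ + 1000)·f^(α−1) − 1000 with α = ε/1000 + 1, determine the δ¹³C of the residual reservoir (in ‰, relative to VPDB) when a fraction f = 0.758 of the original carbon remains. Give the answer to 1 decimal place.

-41.5‰

δ₀ = (0.0108320/0.0112400 − 1)×1000 = (0.963701 − 1)×1000 = -36.299‰
α − 1 = ε/1000 = 0.0197
f^(α−1) = 0.758^(0.0197) = 0.994557
δ_res = (-36.299 + 1000) × 0.994557 − 1000 = 958.455 − 1000 = -41.54‰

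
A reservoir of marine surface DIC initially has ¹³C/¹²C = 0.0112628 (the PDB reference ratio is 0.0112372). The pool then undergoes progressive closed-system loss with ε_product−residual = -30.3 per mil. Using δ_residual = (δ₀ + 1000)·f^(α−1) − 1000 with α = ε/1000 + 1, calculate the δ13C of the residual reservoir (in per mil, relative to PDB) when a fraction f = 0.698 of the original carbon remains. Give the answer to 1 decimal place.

13.3 per mil

δ₀ = (0.0112628/0.0112372 − 1)×1000 = (1.002278 − 1)×1000 = 2.278 per mil
α − 1 = ε/1000 = -0.0303
f^(α−1) = 0.698^(-0.0303) = 1.010954
δ_res = (2.278 + 1000) × 1.010954 − 1000 = 1013.257 − 1000 = 13.26 per mil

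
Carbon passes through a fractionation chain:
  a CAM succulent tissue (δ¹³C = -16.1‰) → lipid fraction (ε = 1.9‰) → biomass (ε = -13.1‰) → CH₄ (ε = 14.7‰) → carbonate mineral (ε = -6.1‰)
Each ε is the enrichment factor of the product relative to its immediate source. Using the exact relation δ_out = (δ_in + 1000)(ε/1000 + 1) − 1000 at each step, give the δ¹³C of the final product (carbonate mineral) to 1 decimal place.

-18.9‰

step 1: δ = (-16.10 + 1000)·(1.9/1000 + 1) − 1000 = -14.23‰
step 2: δ = (-14.23 + 1000)·(-13.1/1000 + 1) − 1000 = -27.14‰
step 3: δ = (-27.14 + 1000)·(14.7/1000 + 1) − 1000 = -12.84‰
step 4: δ = (-12.84 + 1000)·(-6.1/1000 + 1) − 1000 = -18.86‰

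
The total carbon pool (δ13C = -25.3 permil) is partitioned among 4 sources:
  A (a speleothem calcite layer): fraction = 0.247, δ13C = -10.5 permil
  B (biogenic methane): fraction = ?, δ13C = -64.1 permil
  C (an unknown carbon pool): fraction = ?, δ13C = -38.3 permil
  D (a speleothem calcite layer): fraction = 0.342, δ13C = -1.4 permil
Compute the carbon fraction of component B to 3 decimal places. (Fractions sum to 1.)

0.251

Let f_B and f_C be the unknown fractions; fractions sum to 1 so f_B + f_C = 0.411.
Mass balance: Σ fᵢ·δᵢ = δ_bulk ⇒ f_B·(-64.1) + f_C·(-38.3) = -25.3 − (-3.072) = -22.228
Substitute f_C = 0.411 − f_B:
f_B·(-64.1 − -38.3) = -22.228 − 0.411×(-38.3) = -6.486
f_B = -6.486 / -25.8 = 0.2514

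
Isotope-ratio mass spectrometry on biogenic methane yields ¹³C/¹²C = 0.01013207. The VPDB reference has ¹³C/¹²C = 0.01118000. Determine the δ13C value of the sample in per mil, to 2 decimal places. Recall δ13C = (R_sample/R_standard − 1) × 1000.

δ13C = (R_sample / R_standard − 1) × 1000
R_sample / R_standard = 0.01013207 / 0.01118000 = 0.906267
δ13C = (0.906267 − 1) × 1000 = -93.733 per mil

-93.73 per mil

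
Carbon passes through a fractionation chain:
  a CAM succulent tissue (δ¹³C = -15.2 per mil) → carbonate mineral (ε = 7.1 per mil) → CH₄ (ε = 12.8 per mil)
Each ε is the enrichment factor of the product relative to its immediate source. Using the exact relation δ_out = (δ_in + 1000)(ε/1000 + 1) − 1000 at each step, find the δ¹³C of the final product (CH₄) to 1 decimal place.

4.5 per mil

step 1: δ = (-15.20 + 1000)·(7.1/1000 + 1) − 1000 = -8.21 per mil
step 2: δ = (-8.21 + 1000)·(12.8/1000 + 1) − 1000 = 4.49 per mil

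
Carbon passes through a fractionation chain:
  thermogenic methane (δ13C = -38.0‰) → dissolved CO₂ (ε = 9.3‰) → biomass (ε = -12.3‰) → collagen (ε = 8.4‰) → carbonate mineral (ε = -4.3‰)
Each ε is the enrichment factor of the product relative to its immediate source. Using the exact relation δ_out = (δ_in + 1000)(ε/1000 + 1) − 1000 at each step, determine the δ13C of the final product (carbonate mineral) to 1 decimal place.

-37.1‰

step 1: δ = (-38.00 + 1000)·(9.3/1000 + 1) − 1000 = -29.05‰
step 2: δ = (-29.05 + 1000)·(-12.3/1000 + 1) − 1000 = -41.00‰
step 3: δ = (-41.00 + 1000)·(8.4/1000 + 1) − 1000 = -32.94‰
step 4: δ = (-32.94 + 1000)·(-4.3/1000 + 1) − 1000 = -37.10‰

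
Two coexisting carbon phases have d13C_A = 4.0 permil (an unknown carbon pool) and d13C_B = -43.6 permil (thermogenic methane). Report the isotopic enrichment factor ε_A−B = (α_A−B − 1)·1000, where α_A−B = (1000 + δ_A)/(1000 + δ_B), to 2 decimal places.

α_A−B = (1000 + 4.0) / (1000 + -43.6) = 1004.0 / 956.4 = 1.049770
ε_A−B = (1.049770 − 1) × 1000 = 49.770 permil
(The approximation ε ≈ δ_A − δ_B would give 47.6 permil.)

49.77 permil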